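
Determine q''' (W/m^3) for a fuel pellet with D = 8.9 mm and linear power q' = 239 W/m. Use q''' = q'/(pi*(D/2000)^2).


r = D / 2 / 1000 = 8.9 / 2 / 1000 = 0.00445 m
q''' = q' / (pi * r^2)
q''' = 239 / (pi * 0.00445^2)
q''' = 3.8417e+06 W/m^3

3.8417e+06


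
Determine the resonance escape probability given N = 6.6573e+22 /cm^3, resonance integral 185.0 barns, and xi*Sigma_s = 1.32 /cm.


p = exp(-N * I * 1e-24 / (xi*Sigma_s))
p = exp(-6.6573e+22 * 185.0 * 1e-24 / 1.32)
p = 8.8695e-05

8.8695e-05


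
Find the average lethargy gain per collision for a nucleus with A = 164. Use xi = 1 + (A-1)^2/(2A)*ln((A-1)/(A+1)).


xi = 1 + (A-1)^2/(2A) * ln((A-1)/(A+1))
xi = 1 + (164-1)^2/(2*164) * ln((164-1)/(164 +1))
xi = 0.012146

0.012146


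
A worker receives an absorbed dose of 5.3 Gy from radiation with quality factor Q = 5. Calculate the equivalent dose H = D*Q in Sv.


H = D * Q
H = 5.3 * 5
H = 26.500 Sv

26.500


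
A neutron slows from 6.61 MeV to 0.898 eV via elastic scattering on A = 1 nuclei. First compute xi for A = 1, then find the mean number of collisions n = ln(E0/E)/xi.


xi = 1 + (A-1)^2/(2A)*ln((A-1)/(A+1)) = 1 (for A = 1)
n = ln(E0/E) / xi
n = ln(6.61e6 / 0.898) / 1
n = ln(7.360802e+06) / 1 = 15.812

15.812


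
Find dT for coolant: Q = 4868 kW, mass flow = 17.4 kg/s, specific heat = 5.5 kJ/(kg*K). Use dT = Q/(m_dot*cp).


dT = Q / (m_dot * cp)
dT = 4868 / (17.4 * 5.5)
dT = 50.867 C

50.867


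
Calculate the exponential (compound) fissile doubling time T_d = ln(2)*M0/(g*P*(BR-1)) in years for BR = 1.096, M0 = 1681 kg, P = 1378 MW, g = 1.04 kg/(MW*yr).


Breeding gain G = BR - 1 = 1.096 - 1 = 0.096
Fissile production rate = g * P * G = 1.04 * 1378 * 0.096 = 137.57952 kg/yr
T_d = ln(2) * M0 / (g * P * G)
T_d = ln(2) * 1681 / 137.57952 = 8.4691 yr

8.4691


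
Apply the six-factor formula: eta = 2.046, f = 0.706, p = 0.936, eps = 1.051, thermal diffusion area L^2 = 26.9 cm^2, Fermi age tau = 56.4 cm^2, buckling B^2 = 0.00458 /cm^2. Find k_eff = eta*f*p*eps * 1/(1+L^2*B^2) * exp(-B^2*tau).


k_inf = eta*f*p*eps = 2.046*0.706*0.936*1.051 = 1.420983
P_TNL = 1/(1 + L^2*B^2) = 1/(1 + 26.9*0.00458) = 0.8903118
P_FNL = exp(-B^2*tau) = exp(-0.00458*56.4) = 0.7723542
k_eff = k_inf * P_TNL * P_FNL = 1.420983 * 0.8903118 * 0.7723542
k_eff = 0.97712

0.97712


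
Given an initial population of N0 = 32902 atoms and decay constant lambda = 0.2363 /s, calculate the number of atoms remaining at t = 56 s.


N = N0 * exp(-lambda * t)
N = 32902 * exp(-0.2363 * 56)
N = 0.058924

0.058924


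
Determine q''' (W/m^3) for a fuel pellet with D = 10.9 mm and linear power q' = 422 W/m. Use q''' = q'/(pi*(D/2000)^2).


r = D / 2 / 1000 = 10.9 / 2 / 1000 = 0.00545 m
q''' = q' / (pi * r^2)
q''' = 422 / (pi * 0.00545^2)
q''' = 4.5224e+06 W/m^3

4.5224e+06


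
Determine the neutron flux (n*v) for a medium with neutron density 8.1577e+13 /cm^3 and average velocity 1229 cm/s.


phi = n * v
phi = 8.1577e+13 * 1229
phi = 1.0026e+17 /cm^2/s

1.0026e+17


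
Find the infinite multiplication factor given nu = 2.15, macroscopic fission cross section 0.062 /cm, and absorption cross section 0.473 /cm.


k_inf = nu * Sigma_f / Sigma_a
k_inf = 2.15 * 0.062 / 0.473
k_inf = 0.28182

0.28182


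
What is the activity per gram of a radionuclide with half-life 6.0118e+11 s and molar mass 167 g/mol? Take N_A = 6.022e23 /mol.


lambda = ln(2) / t_half = ln(2) / 6.0118e+11 = 1.152978e-12 /s
SA = lambda * N_A / M
SA = 1.152978e-12 * 6.022e23 / 167
SA = 4.1576e+09 Bq/g

4.1576e+09


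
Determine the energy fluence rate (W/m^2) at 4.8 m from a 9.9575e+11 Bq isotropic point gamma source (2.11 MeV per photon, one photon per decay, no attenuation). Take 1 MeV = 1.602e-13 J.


psi = A * E * 1.602e-13 / (4*pi*r^2)
psi = 9.9575e+11 * 2.11 * 1.602e-13 / (4*pi*4.8^2)
psi = 0.0011625 W/m^2

0.0011625


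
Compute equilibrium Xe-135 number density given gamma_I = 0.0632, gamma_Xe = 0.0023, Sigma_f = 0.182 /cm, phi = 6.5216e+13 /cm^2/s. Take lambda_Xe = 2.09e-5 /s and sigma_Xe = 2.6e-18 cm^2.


Xe_eq = (gamma_I + gamma_Xe) * Sigma_f * phi / (lambda_Xe + sigma_Xe * phi)
Numerator = (0.0632 + 0.0023) * 0.182 * 6.5216e+13 = 7.774399e+11
Denominator = 2.09e-5 + 2.6e-18 * 6.5216e+13 = 1.904616e-04
Xe_eq = 7.774399e+11 / 1.904616e-04 = 4.0819e+15 /cm^3

4.0819e+15


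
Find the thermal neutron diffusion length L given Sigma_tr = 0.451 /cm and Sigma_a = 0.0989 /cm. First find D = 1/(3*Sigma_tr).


D = 1 / (3 * Sigma_tr) = 1 / (3 * 0.451) = 0.7390983 cm
L = sqrt(D / Sigma_a)
L = sqrt(0.7390983 / 0.0989)
L = 2.7337 cm

2.7337


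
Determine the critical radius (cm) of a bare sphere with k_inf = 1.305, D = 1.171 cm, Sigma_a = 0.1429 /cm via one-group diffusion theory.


L^2 = D / Sigma_a = 1.171 / 0.1429 = 8.194542 cm^2
B_m^2 = (k_inf - 1) / L^2 = (1.305 - 1) / 8.194542 = 0.03721990 /cm^2
For a bare sphere: B_g = pi/R, so R_c = pi / sqrt(B_m^2)
R_c = pi / sqrt(0.03721990) = 16.284 cm

16.284


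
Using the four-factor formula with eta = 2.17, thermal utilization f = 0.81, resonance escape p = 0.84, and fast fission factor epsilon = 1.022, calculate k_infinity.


k_inf = eta * f * p * epsilon
k_inf = 2.17 * 0.81 * 0.84 * 1.022
k_inf = 1.5090

1.5090


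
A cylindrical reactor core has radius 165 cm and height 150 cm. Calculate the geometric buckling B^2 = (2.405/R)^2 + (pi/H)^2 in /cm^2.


B^2 = (2.405/R)^2 + (pi/H)^2
B^2 = (2.405/165)^2 + (pi/150)^2
B^2 = 6.5110e-04 /cm^2

6.5110e-04


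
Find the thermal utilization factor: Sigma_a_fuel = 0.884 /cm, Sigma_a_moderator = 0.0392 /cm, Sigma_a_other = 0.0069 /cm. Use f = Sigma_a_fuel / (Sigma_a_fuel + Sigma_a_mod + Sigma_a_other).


f = Sigma_a_fuel / (Sigma_a_fuel + Sigma_a_mod + Sigma_a_other)
f = 0.884 / (0.884 + 0.0392 + 0.0069)
f = 0.95044

0.95044


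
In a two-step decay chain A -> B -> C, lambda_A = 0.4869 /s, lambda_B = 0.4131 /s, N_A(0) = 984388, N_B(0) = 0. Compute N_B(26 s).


N_B(t) = lambda_A * N_A0 / (lambda_B - lambda_A) * [exp(-lambda_A*t) - exp(-lambda_B*t)]
exp(-0.4869*26) = 3.177550e-06; exp(-0.4131*26) = 2.164795e-05
N_B = 0.4869 * 984388 / (0.4131 - 0.4869) * (3.177550e-06 - 2.164795e-05)
N_B = 119.96

119.96


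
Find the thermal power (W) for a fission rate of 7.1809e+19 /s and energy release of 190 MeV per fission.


P = fission_rate * E_MeV * 1.602e-13
P = 7.1809e+19 * 190 * 1.602e-13
P = 2.1857e+09 W

2.1857e+09


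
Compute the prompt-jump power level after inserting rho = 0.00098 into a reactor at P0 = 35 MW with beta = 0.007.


P1/P0 = beta / (beta - rho)
P1/P0 = 0.007 / (0.007 - 0.00098) = 1.162791
P1 = 35 * 1.162791 = 40.698 MW

40.698


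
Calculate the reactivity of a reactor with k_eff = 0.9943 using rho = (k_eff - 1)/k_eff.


rho = (k_eff - 1) / k_eff
rho = (0.9943 - 1) / 0.9943
rho = -0.0057327

-0.0057327


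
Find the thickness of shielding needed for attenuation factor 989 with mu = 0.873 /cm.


x = ln(factor) / mu
x = ln(989) / 0.873
x = 7.9000 cm

7.9000


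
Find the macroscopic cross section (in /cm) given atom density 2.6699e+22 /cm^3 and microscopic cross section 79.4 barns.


Sigma = N * sigma_barns * 1e-24
Sigma = 2.6699e+22 * 79.4 * 1e-24
Sigma = 2.1199 /cm

2.1199


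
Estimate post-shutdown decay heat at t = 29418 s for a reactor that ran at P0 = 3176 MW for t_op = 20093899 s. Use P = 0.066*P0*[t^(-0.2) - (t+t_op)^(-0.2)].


P/P0 = 0.066 * [t^(-0.2) - (t + t_op)^(-0.2)]
P/P0 = 0.066 * [29418^(-0.2) - (29418 + 20093899)^(-0.2)]
P/P0 = 0.066 * [0.1277254 - 0.03461466] = 0.006145309
P = 3176 * 0.006145309 = 19.518 MW

19.518


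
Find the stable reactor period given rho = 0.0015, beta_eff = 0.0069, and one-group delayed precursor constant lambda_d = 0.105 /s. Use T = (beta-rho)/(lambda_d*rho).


T = (beta - rho) / (lambda_d * rho)
T = (0.0069 - 0.0015) / (0.105 * 0.0015)
T = 34.286 s

34.286


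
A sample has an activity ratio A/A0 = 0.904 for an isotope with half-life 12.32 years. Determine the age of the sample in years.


lambda = ln(2) / t_half = ln(2) / 12.32 = 0.05626195 /yr
t = -ln(A/A0) / lambda
t = -ln(0.904) / 0.05626195
t = 1.7939 yr

1.7939


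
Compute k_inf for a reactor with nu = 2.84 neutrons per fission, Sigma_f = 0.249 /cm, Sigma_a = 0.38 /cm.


k_inf = nu * Sigma_f / Sigma_a
k_inf = 2.84 * 0.249 / 0.38
k_inf = 1.8609

1.8609


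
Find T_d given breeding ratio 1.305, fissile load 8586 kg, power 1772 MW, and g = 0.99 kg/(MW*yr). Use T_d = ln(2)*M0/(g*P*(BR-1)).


Breeding gain G = BR - 1 = 1.305 - 1 = 0.305
Fissile production rate = g * P * G = 0.99 * 1772 * 0.305 = 535.0554 kg/yr
T_d = ln(2) * M0 / (g * P * G)
T_d = ln(2) * 8586 / 535.0554 = 11.123 yr

11.123


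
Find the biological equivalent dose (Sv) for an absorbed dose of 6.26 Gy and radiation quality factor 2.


H = D * Q
H = 6.26 * 2
H = 12.520 Sv

12.520


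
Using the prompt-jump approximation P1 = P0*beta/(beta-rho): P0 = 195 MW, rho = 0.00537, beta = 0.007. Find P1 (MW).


P1/P0 = beta / (beta - rho)
P1/P0 = 0.007 / (0.007 - 0.00537) = 4.294479
P1 = 195 * 4.294479 = 837.42 MW

837.42


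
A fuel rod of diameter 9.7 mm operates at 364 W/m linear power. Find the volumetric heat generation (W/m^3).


r = D / 2 / 1000 = 9.7 / 2 / 1000 = 0.00485 m
q''' = q' / (pi * r^2)
q''' = 364 / (pi * 0.00485^2)
q''' = 4.9257e+06 W/m^3

4.9257e+06


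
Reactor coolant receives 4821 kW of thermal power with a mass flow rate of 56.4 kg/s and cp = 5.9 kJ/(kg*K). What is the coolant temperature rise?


dT = Q / (m_dot * cp)
dT = 4821 / (56.4 * 5.9)
dT = 14.488 C

14.488


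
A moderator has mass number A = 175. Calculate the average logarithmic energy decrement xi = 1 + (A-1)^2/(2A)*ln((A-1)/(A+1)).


xi = 1 + (A-1)^2/(2A) * ln((A-1)/(A+1))
xi = 1 + (175-1)^2/(2*175) * ln((175-1)/(175 +1))
xi = 0.011385

0.011385


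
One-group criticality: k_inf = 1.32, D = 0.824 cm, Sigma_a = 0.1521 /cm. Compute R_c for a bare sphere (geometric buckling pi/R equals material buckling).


L^2 = D / Sigma_a = 0.824 / 0.1521 = 5.417488 cm^2
B_m^2 = (k_inf - 1) / L^2 = (1.32 - 1) / 5.417488 = 0.05906797 /cm^2
For a bare sphere: B_g = pi/R, so R_c = pi / sqrt(B_m^2)
R_c = pi / sqrt(0.05906797) = 12.926 cm

12.926


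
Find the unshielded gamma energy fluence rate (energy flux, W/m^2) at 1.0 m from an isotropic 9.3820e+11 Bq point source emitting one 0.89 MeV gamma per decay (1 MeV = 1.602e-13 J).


psi = A * E * 1.602e-13 / (4*pi*r^2)
psi = 9.3820e+11 * 0.89 * 1.602e-13 / (4*pi*1.0^2)
psi = 0.010645 W/m^2

0.010645


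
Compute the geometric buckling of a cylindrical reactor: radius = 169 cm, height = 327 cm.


B^2 = (2.405/R)^2 + (pi/H)^2
B^2 = (2.405/169)^2 + (pi/327)^2
B^2 = 2.9482e-04 /cm^2

2.9482e-04


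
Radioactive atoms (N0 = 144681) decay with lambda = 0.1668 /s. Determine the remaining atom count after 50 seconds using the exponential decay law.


N = N0 * exp(-lambda * t)
N = 144681 * exp(-0.1668 * 50)
N = 34.546

34.546


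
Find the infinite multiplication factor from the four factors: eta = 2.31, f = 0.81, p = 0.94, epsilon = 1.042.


k_inf = eta * f * p * epsilon
k_inf = 2.31 * 0.81 * 0.94 * 1.042
k_inf = 1.8327

1.8327


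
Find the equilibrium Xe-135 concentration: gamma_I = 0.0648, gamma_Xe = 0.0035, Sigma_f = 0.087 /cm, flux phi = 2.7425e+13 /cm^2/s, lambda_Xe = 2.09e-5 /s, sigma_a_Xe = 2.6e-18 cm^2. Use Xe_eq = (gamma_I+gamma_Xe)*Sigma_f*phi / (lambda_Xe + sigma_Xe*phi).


Xe_eq = (gamma_I + gamma_Xe) * Sigma_f * phi / (lambda_Xe + sigma_Xe * phi)
Numerator = (0.0648 + 0.0035) * 0.087 * 2.7425e+13 = 1.629621e+11
Denominator = 2.09e-5 + 2.6e-18 * 2.7425e+13 = 9.220500e-05
Xe_eq = 1.629621e+11 / 9.220500e-05 = 1.7674e+15 /cm^3

1.7674e+15


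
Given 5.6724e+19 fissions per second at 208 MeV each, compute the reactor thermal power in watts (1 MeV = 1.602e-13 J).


P = fission_rate * E_MeV * 1.602e-13
P = 5.6724e+19 * 208 * 1.602e-13
P = 1.8901e+09 W

1.8901e+09


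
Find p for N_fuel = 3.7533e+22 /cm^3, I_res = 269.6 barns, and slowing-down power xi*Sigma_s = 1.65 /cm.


p = exp(-N * I * 1e-24 / (xi*Sigma_s))
p = exp(-3.7533e+22 * 269.6 * 1e-24 / 1.65)
p = 0.0021708

0.0021708


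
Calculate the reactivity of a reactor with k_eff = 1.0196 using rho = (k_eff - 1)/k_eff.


rho = (k_eff - 1) / k_eff
rho = (1.0196 - 1) / 1.0196
rho = 0.019223

0.019223


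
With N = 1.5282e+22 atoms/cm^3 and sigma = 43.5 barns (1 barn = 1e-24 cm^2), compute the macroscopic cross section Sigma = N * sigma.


Sigma = N * sigma_barns * 1e-24
Sigma = 1.5282e+22 * 43.5 * 1e-24
Sigma = 0.66477 /cm

0.66477


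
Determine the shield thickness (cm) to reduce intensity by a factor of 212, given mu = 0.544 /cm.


x = ln(factor) / mu
x = ln(212) / 0.544
x = 9.8467 cm

9.8467


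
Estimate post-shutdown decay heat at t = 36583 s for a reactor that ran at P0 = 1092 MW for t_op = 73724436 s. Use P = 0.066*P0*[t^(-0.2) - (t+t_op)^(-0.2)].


P/P0 = 0.066 * [t^(-0.2) - (t + t_op)^(-0.2)]
P/P0 = 0.066 * [36583^(-0.2) - (36583 + 73724436)^(-0.2)]
P/P0 = 0.066 * [0.1222768 - 0.02669529] = 0.006308380
P = 1092 * 0.006308380 = 6.8888 MW

6.8888


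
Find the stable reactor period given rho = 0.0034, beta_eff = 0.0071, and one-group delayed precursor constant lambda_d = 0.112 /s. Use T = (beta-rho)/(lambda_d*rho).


T = (beta - rho) / (lambda_d * rho)
T = (0.0071 - 0.0034) / (0.112 * 0.0034)
T = 9.7164 s

9.7164


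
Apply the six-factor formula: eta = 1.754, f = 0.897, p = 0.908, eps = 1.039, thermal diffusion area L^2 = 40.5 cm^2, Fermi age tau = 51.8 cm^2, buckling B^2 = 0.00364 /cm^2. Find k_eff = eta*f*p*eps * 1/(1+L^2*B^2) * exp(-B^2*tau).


k_inf = eta*f*p*eps = 1.754*0.897*0.908*1.039 = 1.484306
P_TNL = 1/(1 + L^2*B^2) = 1/(1 + 40.5*0.00364) = 0.8715205
P_FNL = exp(-B^2*tau) = exp(-0.00364*51.8) = 0.8281574
k_eff = k_inf * P_TNL * P_FNL = 1.484306 * 0.8715205 * 0.8281574
k_eff = 1.0713

1.0713


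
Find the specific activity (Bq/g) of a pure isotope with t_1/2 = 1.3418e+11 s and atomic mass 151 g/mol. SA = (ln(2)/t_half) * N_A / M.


lambda = ln(2) / t_half = ln(2) / 1.3418e+11 = 5.165801e-12 /s
SA = lambda * N_A / M
SA = 5.165801e-12 * 6.022e23 / 151
SA = 2.0602e+10 Bq/g

2.0602e+10


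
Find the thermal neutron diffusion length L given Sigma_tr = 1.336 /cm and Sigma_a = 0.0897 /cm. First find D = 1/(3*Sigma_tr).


D = 1 / (3 * Sigma_tr) = 1 / (3 * 1.336) = 0.2495010 cm
L = sqrt(D / Sigma_a)
L = sqrt(0.2495010 / 0.0897)
L = 1.6678 cm

1.6678


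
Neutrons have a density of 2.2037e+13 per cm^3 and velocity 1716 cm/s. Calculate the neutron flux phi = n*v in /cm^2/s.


phi = n * v
phi = 2.2037e+13 * 1716
phi = 3.7815e+16 /cm^2/s

3.7815e+16


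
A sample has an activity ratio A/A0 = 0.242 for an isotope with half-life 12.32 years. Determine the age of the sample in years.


lambda = ln(2) / t_half = ln(2) / 12.32 = 0.05626195 /yr
t = -ln(A/A0) / lambda
t = -ln(0.242) / 0.05626195
t = 25.218 yr

25.218


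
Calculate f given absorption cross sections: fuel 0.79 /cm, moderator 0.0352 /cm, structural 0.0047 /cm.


f = Sigma_a_fuel / (Sigma_a_fuel + Sigma_a_mod + Sigma_a_other)
f = 0.79 / (0.79 + 0.0352 + 0.0047)
f = 0.95192

0.95192


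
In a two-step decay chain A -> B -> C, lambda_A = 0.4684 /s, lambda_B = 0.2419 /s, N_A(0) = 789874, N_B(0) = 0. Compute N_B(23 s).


N_B(t) = lambda_A * N_A0 / (lambda_B - lambda_A) * [exp(-lambda_A*t) - exp(-lambda_B*t)]
exp(-0.4684*23) = 2.095360e-05; exp(-0.2419*23) = 0.003834562
N_B = 0.4684 * 789874 / (0.2419 - 0.4684) * (2.095360e-05 - 0.003834562)
N_B = 6229.3

6229.3


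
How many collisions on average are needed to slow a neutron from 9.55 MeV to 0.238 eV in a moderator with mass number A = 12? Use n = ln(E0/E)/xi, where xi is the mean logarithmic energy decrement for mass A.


xi = 1 + (A-1)^2/(2A)*ln((A-1)/(A+1)) = 0.1577690 (for A = 12)
n = ln(E0/E) / xi
n = ln(9.55e6 / 0.238) / 0.1577690
n = ln(4.012605e+07) / 0.1577690 = 110.97

110.97


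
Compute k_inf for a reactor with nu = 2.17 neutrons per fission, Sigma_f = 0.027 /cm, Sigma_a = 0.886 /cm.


k_inf = nu * Sigma_f / Sigma_a
k_inf = 2.17 * 0.027 / 0.886
k_inf = 0.066129

0.066129


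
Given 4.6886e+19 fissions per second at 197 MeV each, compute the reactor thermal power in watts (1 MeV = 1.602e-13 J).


P = fission_rate * E_MeV * 1.602e-13
P = 4.6886e+19 * 197 * 1.602e-13
P = 1.4797e+09 W

1.4797e+09


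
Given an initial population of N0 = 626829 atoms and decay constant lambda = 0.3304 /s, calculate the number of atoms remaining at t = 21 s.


N = N0 * exp(-lambda * t)
N = 626829 * exp(-0.3304 * 21)
N = 607.91

607.91


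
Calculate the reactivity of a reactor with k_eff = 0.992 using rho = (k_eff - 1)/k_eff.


rho = (k_eff - 1) / k_eff
rho = (0.992 - 1) / 0.992
rho = -0.0080645

-0.0080645


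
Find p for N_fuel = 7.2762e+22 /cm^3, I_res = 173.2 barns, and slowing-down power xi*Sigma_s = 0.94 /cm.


p = exp(-N * I * 1e-24 / (xi*Sigma_s))
p = exp(-7.2762e+22 * 173.2 * 1e-24 / 0.94)
p = 1.5049e-06

1.5049e-06


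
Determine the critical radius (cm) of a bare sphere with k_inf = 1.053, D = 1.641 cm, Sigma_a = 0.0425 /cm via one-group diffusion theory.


L^2 = D / Sigma_a = 1.641 / 0.0425 = 38.61176 cm^2
B_m^2 = (k_inf - 1) / L^2 = (1.053 - 1) / 38.61176 = 0.001372639 /cm^2
For a bare sphere: B_g = pi/R, so R_c = pi / sqrt(B_m^2)
R_c = pi / sqrt(0.001372639) = 84.795 cm

84.795


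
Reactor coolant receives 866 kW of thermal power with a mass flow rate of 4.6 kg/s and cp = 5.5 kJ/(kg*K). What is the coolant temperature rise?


dT = Q / (m_dot * cp)
dT = 866 / (4.6 * 5.5)
dT = 34.229 C

34.229


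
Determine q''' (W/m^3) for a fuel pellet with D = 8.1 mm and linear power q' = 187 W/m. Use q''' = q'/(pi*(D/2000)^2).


r = D / 2 / 1000 = 8.1 / 2 / 1000 = 0.00405 m
q''' = q' / (pi * r^2)
q''' = 187 / (pi * 0.00405^2)
q''' = 3.6290e+06 W/m^3

3.6290e+06


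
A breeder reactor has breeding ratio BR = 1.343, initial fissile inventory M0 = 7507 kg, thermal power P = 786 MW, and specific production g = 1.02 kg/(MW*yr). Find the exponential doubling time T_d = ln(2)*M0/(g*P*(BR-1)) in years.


Breeding gain G = BR - 1 = 1.343 - 1 = 0.343
Fissile production rate = g * P * G = 1.02 * 786 * 0.343 = 274.98996 kg/yr
T_d = ln(2) * M0 / (g * P * G)
T_d = ln(2) * 7507 / 274.98996 = 18.922 yr

18.922


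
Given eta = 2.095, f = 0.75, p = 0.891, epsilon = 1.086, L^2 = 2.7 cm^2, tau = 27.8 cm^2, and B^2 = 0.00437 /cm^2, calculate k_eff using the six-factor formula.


k_inf = eta*f*p*eps = 2.095*0.75*0.891*1.086 = 1.520382
P_TNL = 1/(1 + L^2*B^2) = 1/(1 + 2.7*0.00437) = 0.9883386
P_FNL = exp(-B^2*tau) = exp(-0.00437*27.8) = 0.8856035
k_eff = k_inf * P_TNL * P_FNL = 1.520382 * 0.9883386 * 0.8856035
k_eff = 1.3308

1.3308


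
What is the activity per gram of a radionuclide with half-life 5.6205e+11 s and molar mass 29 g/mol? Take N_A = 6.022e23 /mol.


lambda = ln(2) / t_half = ln(2) / 5.6205e+11 = 1.233248e-12 /s
SA = lambda * N_A / M
SA = 1.233248e-12 * 6.022e23 / 29
SA = 2.5609e+10 Bq/g

2.5609e+10


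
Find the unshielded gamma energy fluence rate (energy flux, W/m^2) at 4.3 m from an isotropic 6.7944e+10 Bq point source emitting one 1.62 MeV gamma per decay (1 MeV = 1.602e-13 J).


psi = A * E * 1.602e-13 / (4*pi*r^2)
psi = 6.7944e+10 * 1.62 * 1.602e-13 / (4*pi*4.3^2)
psi = 7.5890e-05 W/m^2

7.5890e-05


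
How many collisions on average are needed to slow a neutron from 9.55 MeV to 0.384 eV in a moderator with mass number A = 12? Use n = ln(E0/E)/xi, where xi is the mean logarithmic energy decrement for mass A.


xi = 1 + (A-1)^2/(2A)*ln((A-1)/(A+1)) = 0.1577690 (for A = 12)
n = ln(E0/E) / xi
n = ln(9.55e6 / 0.384) / 0.1577690
n = ln(2.486979e+07) / 0.1577690 = 107.94

107.94


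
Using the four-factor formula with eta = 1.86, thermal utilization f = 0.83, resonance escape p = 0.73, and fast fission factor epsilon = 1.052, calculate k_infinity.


k_inf = eta * f * p * epsilon
k_inf = 1.86 * 0.83 * 0.73 * 1.052
k_inf = 1.1856

1.1856


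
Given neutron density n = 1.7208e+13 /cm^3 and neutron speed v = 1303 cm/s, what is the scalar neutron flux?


phi = n * v
phi = 1.7208e+13 * 1303
phi = 2.2422e+16 /cm^2/s

2.2422e+16


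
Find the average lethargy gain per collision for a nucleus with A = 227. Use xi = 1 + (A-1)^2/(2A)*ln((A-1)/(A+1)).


xi = 1 + (A-1)^2/(2A) * ln((A-1)/(A+1))
xi = 1 + (227-1)^2/(2*227) * ln((227-1)/(227 +1))
xi = 0.0087848

0.0087848


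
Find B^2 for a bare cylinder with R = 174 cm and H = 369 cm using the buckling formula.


B^2 = (2.405/R)^2 + (pi/H)^2
B^2 = (2.405/174)^2 + (pi/369)^2
B^2 = 2.6353e-04 /cm^2

2.6353e-04


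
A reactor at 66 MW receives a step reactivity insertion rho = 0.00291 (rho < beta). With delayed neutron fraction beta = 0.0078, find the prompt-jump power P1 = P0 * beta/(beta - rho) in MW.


P1/P0 = beta / (beta - rho)
P1/P0 = 0.0078 / (0.0078 - 0.00291) = 1.595092
P1 = 66 * 1.595092 = 105.28 MW

105.28


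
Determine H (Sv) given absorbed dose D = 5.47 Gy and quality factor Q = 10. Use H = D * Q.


H = D * Q
H = 5.47 * 10
H = 54.700 Sv

54.700


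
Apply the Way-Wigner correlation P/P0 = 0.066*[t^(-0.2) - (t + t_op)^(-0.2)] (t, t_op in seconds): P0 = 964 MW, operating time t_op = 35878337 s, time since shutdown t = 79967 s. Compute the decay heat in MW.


P/P0 = 0.066 * [t^(-0.2) - (t + t_op)^(-0.2)]
P/P0 = 0.066 * [79967^(-0.2) - (79967 + 35878337)^(-0.2)]
P/P0 = 0.066 * [0.1045726 - 0.03082053] = 0.004867637
P = 964 * 0.004867637 = 4.6924 MW

4.6924


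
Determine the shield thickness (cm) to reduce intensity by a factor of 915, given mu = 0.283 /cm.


x = ln(factor) / mu
x = ln(915) / 0.283
x = 24.095 cm

24.095


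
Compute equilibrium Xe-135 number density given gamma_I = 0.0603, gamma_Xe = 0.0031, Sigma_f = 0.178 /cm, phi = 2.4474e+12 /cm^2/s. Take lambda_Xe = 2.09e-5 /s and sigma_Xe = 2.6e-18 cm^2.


Xe_eq = (gamma_I + gamma_Xe) * Sigma_f * phi / (lambda_Xe + sigma_Xe * phi)
Numerator = (0.0603 + 0.0031) * 0.178 * 2.4474e+12 = 2.761940e+10
Denominator = 2.09e-5 + 2.6e-18 * 2.4474e+12 = 2.726324e-05
Xe_eq = 2.761940e+10 / 2.726324e-05 = 1.0131e+15 /cm^3

1.0131e+15


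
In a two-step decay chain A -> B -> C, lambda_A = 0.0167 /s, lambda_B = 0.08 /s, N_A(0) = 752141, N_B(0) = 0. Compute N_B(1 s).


N_B(t) = lambda_A * N_A0 / (lambda_B - lambda_A) * [exp(-lambda_A*t) - exp(-lambda_B*t)]
exp(-0.0167*1) = 0.9834387; exp(-0.08*1) = 0.9231163
N_B = 0.0167 * 752141 / (0.08 - 0.0167) * (0.9834387 - 0.9231163)
N_B = 11970

11970


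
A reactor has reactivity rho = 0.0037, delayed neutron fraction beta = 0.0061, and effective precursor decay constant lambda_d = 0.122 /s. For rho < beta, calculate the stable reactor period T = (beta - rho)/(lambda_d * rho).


T = (beta - rho) / (lambda_d * rho)
T = (0.0061 - 0.0037) / (0.122 * 0.0037)
T = 5.3168 s

5.3168


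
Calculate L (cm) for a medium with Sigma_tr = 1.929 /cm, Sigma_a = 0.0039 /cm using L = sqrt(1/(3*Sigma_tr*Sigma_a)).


D = 1 / (3 * Sigma_tr) = 1 / (3 * 1.929) = 0.1728011 cm
L = sqrt(D / Sigma_a)
L = sqrt(0.1728011 / 0.0039)
L = 6.6564 cm

6.6564


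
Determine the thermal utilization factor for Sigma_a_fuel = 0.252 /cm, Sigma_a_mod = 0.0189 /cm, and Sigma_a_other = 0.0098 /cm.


f = Sigma_a_fuel / (Sigma_a_fuel + Sigma_a_mod + Sigma_a_other)
f = 0.252 / (0.252 + 0.0189 + 0.0098)
f = 0.89776

0.89776


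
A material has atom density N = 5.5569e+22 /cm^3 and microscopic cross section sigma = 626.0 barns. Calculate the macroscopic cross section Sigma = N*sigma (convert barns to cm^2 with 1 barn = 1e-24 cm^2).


Sigma = N * sigma_barns * 1e-24
Sigma = 5.5569e+22 * 626.0 * 1e-24
Sigma = 34.786 /cm

34.786


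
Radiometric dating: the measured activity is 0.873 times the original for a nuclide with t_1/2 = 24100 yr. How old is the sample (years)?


lambda = ln(2) / t_half = ln(2) / 24100 = 2.876129e-05 /yr
t = -ln(A/A0) / lambda
t = -ln(0.873) / 2.876129e-05
t = 4722.3 yr

4722.3


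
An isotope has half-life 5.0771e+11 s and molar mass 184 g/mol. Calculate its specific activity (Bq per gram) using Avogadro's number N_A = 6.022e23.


lambda = ln(2) / t_half = ln(2) / 5.0771e+11 = 1.365242e-12 /s
SA = lambda * N_A / M
SA = 1.365242e-12 * 6.022e23 / 184
SA = 4.4682e+09 Bq/g

4.4682e+09


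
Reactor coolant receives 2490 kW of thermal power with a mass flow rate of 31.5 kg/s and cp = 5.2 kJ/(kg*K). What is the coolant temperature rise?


dT = Q / (m_dot * cp)
dT = 2490 / (31.5 * 5.2)
dT = 15.201 C

15.201


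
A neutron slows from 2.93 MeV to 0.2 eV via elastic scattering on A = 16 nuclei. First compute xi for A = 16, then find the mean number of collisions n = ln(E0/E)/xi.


xi = 1 + (A-1)^2/(2A)*ln((A-1)/(A+1)) = 0.1199467 (for A = 16)
n = ln(E0/E) / xi
n = ln(2.93e6 / 0.2) / 0.1199467
n = ln(1.465000e+07) / 0.1199467 = 137.56

137.56


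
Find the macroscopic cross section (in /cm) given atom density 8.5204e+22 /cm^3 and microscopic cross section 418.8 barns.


Sigma = N * sigma_barns * 1e-24
Sigma = 8.5204e+22 * 418.8 * 1e-24
Sigma = 35.683 /cm

35.683


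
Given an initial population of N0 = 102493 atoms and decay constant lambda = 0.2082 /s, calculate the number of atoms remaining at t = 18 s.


N = N0 * exp(-lambda * t)
N = 102493 * exp(-0.2082 * 18)
N = 2416.2

2416.2


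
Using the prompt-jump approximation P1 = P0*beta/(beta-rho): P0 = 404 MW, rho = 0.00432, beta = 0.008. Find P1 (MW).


P1/P0 = beta / (beta - rho)
P1/P0 = 0.008 / (0.008 - 0.00432) = 2.173913
P1 = 404 * 2.173913 = 878.26 MW

878.26


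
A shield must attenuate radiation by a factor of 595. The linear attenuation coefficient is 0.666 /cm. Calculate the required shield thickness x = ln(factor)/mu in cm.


x = ln(factor) / mu
x = ln(595) / 0.666
x = 9.5924 cm

9.5924


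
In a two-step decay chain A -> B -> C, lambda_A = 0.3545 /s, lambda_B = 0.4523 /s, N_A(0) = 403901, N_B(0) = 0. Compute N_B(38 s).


N_B(t) = lambda_A * N_A0 / (lambda_B - lambda_A) * [exp(-lambda_A*t) - exp(-lambda_B*t)]
exp(-0.3545*38) = 1.411299e-06; exp(-0.4523*38) = 3.432472e-08
N_B = 0.3545 * 403901 / (0.4523 - 0.3545) * (1.411299e-06 - 3.432472e-08)
N_B = 2.0159

2.0159


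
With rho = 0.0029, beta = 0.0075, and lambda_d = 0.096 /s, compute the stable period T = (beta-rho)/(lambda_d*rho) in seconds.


T = (beta - rho) / (lambda_d * rho)
T = (0.0075 - 0.0029) / (0.096 * 0.0029)
T = 16.523 s

16.523


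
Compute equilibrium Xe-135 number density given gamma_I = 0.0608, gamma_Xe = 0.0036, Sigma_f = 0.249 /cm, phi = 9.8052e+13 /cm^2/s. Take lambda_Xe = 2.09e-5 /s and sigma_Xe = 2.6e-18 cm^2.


Xe_eq = (gamma_I + gamma_Xe) * Sigma_f * phi / (lambda_Xe + sigma_Xe * phi)
Numerator = (0.0608 + 0.0036) * 0.249 * 9.8052e+13 = 1.572323e+12
Denominator = 2.09e-5 + 2.6e-18 * 9.8052e+13 = 2.758352e-04
Xe_eq = 1.572323e+12 / 2.758352e-04 = 5.7002e+15 /cm^3

5.7002e+15


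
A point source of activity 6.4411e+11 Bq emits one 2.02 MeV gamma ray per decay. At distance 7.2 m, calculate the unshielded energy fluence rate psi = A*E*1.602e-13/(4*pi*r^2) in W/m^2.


psi = A * E * 1.602e-13 / (4*pi*r^2)
psi = 6.4411e+11 * 2.02 * 1.602e-13 / (4*pi*7.2^2)
psi = 3.1996e-04 W/m^2

3.1996e-04


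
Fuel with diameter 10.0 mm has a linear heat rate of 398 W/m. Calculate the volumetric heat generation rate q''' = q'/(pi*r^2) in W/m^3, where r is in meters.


r = D / 2 / 1000 = 10.0 / 2 / 1000 = 0.005 m
q''' = q' / (pi * r^2)
q''' = 398 / (pi * 0.005^2)
q''' = 5.0675e+06 W/m^3

5.0675e+06


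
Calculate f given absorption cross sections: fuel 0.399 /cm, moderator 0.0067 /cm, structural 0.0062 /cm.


f = Sigma_a_fuel / (Sigma_a_fuel + Sigma_a_mod + Sigma_a_other)
f = 0.399 / (0.399 + 0.0067 + 0.0062)
f = 0.96868

0.96868


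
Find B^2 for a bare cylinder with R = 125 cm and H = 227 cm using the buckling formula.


B^2 = (2.405/R)^2 + (pi/H)^2
B^2 = (2.405/125)^2 + (pi/227)^2
B^2 = 5.6171e-04 /cm^2

5.6171e-04


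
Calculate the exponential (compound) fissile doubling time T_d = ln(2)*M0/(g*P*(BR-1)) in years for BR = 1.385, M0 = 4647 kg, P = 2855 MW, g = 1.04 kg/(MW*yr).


Breeding gain G = BR - 1 = 1.385 - 1 = 0.385
Fissile production rate = g * P * G = 1.04 * 2855 * 0.385 = 1143.142 kg/yr
T_d = ln(2) * M0 / (g * P * G)
T_d = ln(2) * 4647 / 1143.142 = 2.8177 yr

2.8177


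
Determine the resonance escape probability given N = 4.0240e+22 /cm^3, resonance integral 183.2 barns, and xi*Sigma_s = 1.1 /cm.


p = exp(-N * I * 1e-24 / (xi*Sigma_s))
p = exp(-4.0240e+22 * 183.2 * 1e-24 / 1.1)
p = 0.0012287

0.0012287


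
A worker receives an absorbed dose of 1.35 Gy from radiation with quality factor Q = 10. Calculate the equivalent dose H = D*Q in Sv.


H = D * Q
H = 1.35 * 10
H = 13.500 Sv

13.500


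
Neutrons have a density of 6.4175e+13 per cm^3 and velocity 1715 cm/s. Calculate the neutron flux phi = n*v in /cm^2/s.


phi = n * v
phi = 6.4175e+13 * 1715
phi = 1.1006e+17 /cm^2/s

1.1006e+17


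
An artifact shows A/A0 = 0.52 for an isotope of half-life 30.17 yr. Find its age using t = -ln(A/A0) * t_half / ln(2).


lambda = ln(2) / t_half = ln(2) / 30.17 = 0.02297472 /yr
t = -ln(A/A0) / lambda
t = -ln(0.52) / 0.02297472
t = 28.463 yr

28.463


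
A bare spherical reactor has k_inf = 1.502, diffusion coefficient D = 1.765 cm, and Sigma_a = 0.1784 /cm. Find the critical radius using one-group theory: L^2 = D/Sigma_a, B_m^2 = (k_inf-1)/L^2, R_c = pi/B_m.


L^2 = D / Sigma_a = 1.765 / 0.1784 = 9.893498 cm^2
B_m^2 = (k_inf - 1) / L^2 = (1.502 - 1) / 9.893498 = 0.05074040 /cm^2
For a bare sphere: B_g = pi/R, so R_c = pi / sqrt(B_m^2)
R_c = pi / sqrt(0.05074040) = 13.947 cm

13.947


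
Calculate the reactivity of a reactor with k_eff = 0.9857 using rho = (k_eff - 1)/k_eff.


rho = (k_eff - 1) / k_eff
rho = (0.9857 - 1) / 0.9857
rho = -0.014507

-0.014507


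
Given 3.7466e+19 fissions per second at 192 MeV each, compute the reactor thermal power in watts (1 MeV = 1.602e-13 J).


P = fission_rate * E_MeV * 1.602e-13
P = 3.7466e+19 * 192 * 1.602e-13
P = 1.1524e+09 W

1.1524e+09


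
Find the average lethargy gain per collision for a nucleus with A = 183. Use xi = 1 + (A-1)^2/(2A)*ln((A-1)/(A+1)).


xi = 1 + (A-1)^2/(2A) * ln((A-1)/(A+1))
xi = 1 + (183-1)^2/(2*183) * ln((183-1)/(183 +1))
xi = 0.010889

0.010889


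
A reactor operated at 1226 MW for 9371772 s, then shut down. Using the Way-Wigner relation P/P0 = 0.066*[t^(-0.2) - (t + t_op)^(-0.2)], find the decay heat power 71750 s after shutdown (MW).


P/P0 = 0.066 * [t^(-0.2) - (t + t_op)^(-0.2)]
P/P0 = 0.066 * [71750^(-0.2) - (71750 + 9371772)^(-0.2)]
P/P0 = 0.066 * [0.1068650 - 0.04026922] = 0.004395321
P = 1226 * 0.004395321 = 5.3887 MW

5.3887


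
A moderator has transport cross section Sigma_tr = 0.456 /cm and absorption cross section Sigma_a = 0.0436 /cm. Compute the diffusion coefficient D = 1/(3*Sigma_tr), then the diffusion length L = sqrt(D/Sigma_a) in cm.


D = 1 / (3 * Sigma_tr) = 1 / (3 * 0.456) = 0.7309942 cm
L = sqrt(D / Sigma_a)
L = sqrt(0.7309942 / 0.0436)
L = 4.0946 cm

4.0946


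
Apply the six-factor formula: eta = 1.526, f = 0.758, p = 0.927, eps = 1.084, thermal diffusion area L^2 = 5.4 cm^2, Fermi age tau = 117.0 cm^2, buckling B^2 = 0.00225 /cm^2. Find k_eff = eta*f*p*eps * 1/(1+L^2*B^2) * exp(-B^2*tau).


k_inf = eta*f*p*eps = 1.526*0.758*0.927*1.084 = 1.162339
P_TNL = 1/(1 + L^2*B^2) = 1/(1 + 5.4*0.00225) = 0.9879959
P_FNL = exp(-B^2*tau) = exp(-0.00225*117.0) = 0.7685497
k_eff = k_inf * P_TNL * P_FNL = 1.162339 * 0.9879959 * 0.7685497
k_eff = 0.88259

0.88259


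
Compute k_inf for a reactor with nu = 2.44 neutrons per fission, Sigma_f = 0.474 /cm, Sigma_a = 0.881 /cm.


k_inf = nu * Sigma_f / Sigma_a
k_inf = 2.44 * 0.474 / 0.881
k_inf = 1.3128

1.3128


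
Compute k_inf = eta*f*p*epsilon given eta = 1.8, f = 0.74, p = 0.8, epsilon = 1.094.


k_inf = eta * f * p * epsilon
k_inf = 1.8 * 0.74 * 0.8 * 1.094
k_inf = 1.1658

1.1658


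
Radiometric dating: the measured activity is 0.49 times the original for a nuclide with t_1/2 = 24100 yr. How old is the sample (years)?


lambda = ln(2) / t_half = ln(2) / 24100 = 2.876129e-05 /yr
t = -ln(A/A0) / lambda
t = -ln(0.49) / 2.876129e-05
t = 24802 yr

24802


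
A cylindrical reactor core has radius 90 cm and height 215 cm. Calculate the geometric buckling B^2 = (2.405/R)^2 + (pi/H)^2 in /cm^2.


B^2 = (2.405/R)^2 + (pi/H)^2
B^2 = (2.405/90)^2 + (pi/215)^2
B^2 = 9.2759e-04 /cm^2

9.2759e-04


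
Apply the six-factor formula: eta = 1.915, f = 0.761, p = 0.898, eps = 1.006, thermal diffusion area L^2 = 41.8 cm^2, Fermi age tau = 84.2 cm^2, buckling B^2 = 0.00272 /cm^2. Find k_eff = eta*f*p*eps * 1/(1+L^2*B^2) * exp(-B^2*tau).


k_inf = eta*f*p*eps = 1.915*0.761*0.898*1.006 = 1.316521
P_TNL = 1/(1 + L^2*B^2) = 1/(1 + 41.8*0.00272) = 0.8979111
P_FNL = exp(-B^2*tau) = exp(-0.00272*84.2) = 0.7953094
k_eff = k_inf * P_TNL * P_FNL = 1.316521 * 0.8979111 * 0.7953094
k_eff = 0.94015

0.94015


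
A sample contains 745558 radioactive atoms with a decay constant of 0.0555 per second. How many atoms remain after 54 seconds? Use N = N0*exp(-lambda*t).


N = N0 * exp(-lambda * t)
N = 745558 * exp(-0.0555 * 54)
N = 37231

37231


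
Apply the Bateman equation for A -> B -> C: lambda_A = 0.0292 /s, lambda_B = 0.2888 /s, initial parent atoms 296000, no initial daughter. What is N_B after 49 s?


N_B(t) = lambda_A * N_A0 / (lambda_B - lambda_A) * [exp(-lambda_A*t) - exp(-lambda_B*t)]
exp(-0.0292*49) = 0.2391176; exp(-0.2888*49) = 7.148451e-07
N_B = 0.0292 * 296000 / (0.2888 - 0.0292) * (0.2391176 - 7.148451e-07)
N_B = 7961.2

7961.2


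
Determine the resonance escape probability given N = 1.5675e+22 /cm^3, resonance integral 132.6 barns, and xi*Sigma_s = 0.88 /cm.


p = exp(-N * I * 1e-24 / (xi*Sigma_s))
p = exp(-1.5675e+22 * 132.6 * 1e-24 / 0.88)
p = 0.094237

0.094237


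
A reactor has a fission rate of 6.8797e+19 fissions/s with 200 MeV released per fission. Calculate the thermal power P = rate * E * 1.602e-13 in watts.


P = fission_rate * E_MeV * 1.602e-13
P = 6.8797e+19 * 200 * 1.602e-13
P = 2.2043e+09 W

2.2043e+09


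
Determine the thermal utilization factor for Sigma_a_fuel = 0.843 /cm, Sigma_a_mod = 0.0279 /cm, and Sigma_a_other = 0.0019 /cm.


f = Sigma_a_fuel / (Sigma_a_fuel + Sigma_a_mod + Sigma_a_other)
f = 0.843 / (0.843 + 0.0279 + 0.0019)
f = 0.96586

0.96586


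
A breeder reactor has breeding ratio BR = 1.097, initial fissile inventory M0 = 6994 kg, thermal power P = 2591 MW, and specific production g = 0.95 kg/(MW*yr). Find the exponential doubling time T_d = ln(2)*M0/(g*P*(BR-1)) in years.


Breeding gain G = BR - 1 = 1.097 - 1 = 0.097
Fissile production rate = g * P * G = 0.95 * 2591 * 0.097 = 238.76065 kg/yr
T_d = ln(2) * M0 / (g * P * G)
T_d = ln(2) * 6994 / 238.76065 = 20.304 yr

20.304


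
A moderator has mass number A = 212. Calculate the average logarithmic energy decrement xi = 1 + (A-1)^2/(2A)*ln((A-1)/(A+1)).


xi = 1 + (A-1)^2/(2A) * ln((A-1)/(A+1))
xi = 1 + (212-1)^2/(2*212) * ln((212-1)/(212 +1))
xi = 0.0094044

0.0094044


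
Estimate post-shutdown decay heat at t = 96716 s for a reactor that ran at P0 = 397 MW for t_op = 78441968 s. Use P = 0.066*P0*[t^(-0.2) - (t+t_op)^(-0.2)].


P/P0 = 0.066 * [t^(-0.2) - (t + t_op)^(-0.2)]
P/P0 = 0.066 * [96716^(-0.2) - (96716 + 78441968)^(-0.2)]
P/P0 = 0.066 * [0.1006701 - 0.02636230] = 0.004904315
P = 397 * 0.004904315 = 1.9470 MW

1.9470


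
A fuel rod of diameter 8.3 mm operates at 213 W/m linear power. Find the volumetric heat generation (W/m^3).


r = D / 2 / 1000 = 8.3 / 2 / 1000 = 0.00415 m
q''' = q' / (pi * r^2)
q''' = 213 / (pi * 0.00415^2)
q''' = 3.9367e+06 W/m^3

3.9367e+06


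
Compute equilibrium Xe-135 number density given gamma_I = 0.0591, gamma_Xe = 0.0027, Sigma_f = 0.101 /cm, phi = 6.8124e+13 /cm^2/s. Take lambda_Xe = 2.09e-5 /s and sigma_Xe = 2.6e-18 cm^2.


Xe_eq = (gamma_I + gamma_Xe) * Sigma_f * phi / (lambda_Xe + sigma_Xe * phi)
Numerator = (0.0591 + 0.0027) * 0.101 * 6.8124e+13 = 4.252164e+11
Denominator = 2.09e-5 + 2.6e-18 * 6.8124e+13 = 1.980224e-04
Xe_eq = 4.252164e+11 / 1.980224e-04 = 2.1473e+15 /cm^3

2.1473e+15


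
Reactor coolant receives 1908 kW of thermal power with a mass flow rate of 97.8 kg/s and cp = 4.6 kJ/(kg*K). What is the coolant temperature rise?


dT = Q / (m_dot * cp)
dT = 1908 / (97.8 * 4.6)
dT = 4.2411 C

4.2411


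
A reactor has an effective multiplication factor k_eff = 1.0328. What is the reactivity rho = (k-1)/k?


rho = (k_eff - 1) / k_eff
rho = (1.0328 - 1) / 1.0328
rho = 0.031758

0.031758


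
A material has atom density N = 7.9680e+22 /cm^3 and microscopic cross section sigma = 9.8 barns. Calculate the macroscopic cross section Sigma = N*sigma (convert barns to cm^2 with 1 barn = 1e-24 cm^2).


Sigma = N * sigma_barns * 1e-24
Sigma = 7.9680e+22 * 9.8 * 1e-24
Sigma = 0.78086 /cm

0.78086


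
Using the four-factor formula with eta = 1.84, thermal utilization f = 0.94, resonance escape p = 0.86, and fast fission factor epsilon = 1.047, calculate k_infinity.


k_inf = eta * f * p * epsilon
k_inf = 1.84 * 0.94 * 0.86 * 1.047
k_inf = 1.5574

1.5574


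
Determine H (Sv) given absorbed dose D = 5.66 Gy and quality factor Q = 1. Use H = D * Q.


H = D * Q
H = 5.66 * 1
H = 5.6600 Sv

5.6600


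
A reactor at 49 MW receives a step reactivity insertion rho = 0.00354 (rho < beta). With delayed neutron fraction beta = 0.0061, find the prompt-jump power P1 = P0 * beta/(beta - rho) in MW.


P1/P0 = beta / (beta - rho)
P1/P0 = 0.0061 / (0.0061 - 0.00354) = 2.382812
P1 = 49 * 2.382812 = 116.76 MW

116.76


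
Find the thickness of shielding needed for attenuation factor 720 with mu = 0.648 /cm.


x = ln(factor) / mu
x = ln(720) / 0.648
x = 10.153 cm

10.153


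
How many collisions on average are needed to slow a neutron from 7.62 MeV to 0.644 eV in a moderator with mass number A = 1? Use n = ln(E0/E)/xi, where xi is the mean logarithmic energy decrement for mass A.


xi = 1 + (A-1)^2/(2A)*ln((A-1)/(A+1)) = 1 (for A = 1)
n = ln(E0/E) / xi
n = ln(7.62e6 / 0.644) / 1
n = ln(1.183230e+07) / 1 = 16.286

16.286


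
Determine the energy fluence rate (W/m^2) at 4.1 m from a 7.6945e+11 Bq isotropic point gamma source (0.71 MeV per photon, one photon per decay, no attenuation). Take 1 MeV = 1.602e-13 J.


psi = A * E * 1.602e-13 / (4*pi*r^2)
psi = 7.6945e+11 * 0.71 * 1.602e-13 / (4*pi*4.1^2)
psi = 4.1431e-04 W/m^2

4.1431e-04


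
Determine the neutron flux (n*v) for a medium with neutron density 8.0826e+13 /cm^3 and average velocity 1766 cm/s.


phi = n * v
phi = 8.0826e+13 * 1766
phi = 1.4274e+17 /cm^2/s

1.4274e+17


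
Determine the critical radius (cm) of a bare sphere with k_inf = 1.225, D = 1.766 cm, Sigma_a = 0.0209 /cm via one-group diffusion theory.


L^2 = D / Sigma_a = 1.766 / 0.0209 = 84.49761 cm^2
B_m^2 = (k_inf - 1) / L^2 = (1.225 - 1) / 84.49761 = 0.002662797 /cm^2
For a bare sphere: B_g = pi/R, so R_c = pi / sqrt(B_m^2)
R_c = pi / sqrt(0.002662797) = 60.881 cm

60.881


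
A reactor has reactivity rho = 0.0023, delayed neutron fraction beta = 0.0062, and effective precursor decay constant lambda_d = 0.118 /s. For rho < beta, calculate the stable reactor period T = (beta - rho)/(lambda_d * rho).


T = (beta - rho) / (lambda_d * rho)
T = (0.0062 - 0.0023) / (0.118 * 0.0023)
T = 14.370 s

14.370


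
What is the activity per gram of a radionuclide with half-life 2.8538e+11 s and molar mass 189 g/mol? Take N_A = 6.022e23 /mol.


lambda = ln(2) / t_half = ln(2) / 2.8538e+11 = 2.428857e-12 /s
SA = lambda * N_A / M
SA = 2.428857e-12 * 6.022e23 / 189
SA = 7.7389e+09 Bq/g

7.7389e+09
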